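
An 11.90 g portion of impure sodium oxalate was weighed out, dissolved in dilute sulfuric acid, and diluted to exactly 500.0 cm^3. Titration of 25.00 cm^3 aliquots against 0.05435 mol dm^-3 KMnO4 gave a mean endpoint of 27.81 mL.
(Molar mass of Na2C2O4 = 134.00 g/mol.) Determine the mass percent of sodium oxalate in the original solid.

2 MnO4^- + 5 C2O4^2- + 16 H^+ → 2 Mn^2+ + 10 CO2 + 8 H2O
n(KMnO4) per titration = 0.02781 × 0.05435 = 1.511 × 10^-3 mol
From the 5:2 ratio, n(Na2C2O4) in each aliquot = 5/2 × 1.511 × 10^-3 = 3.779 × 10^-3 mol
n(Na2C2O4) in the whole flask = 3.779 × 10^-3 × 500.0/25.00 = 0.07557 mol
mass of Na2C2O4 = 0.07557 × 134.00 = 10.13 g
% Na2C2O4 = 10.13 / 11.90 × 100 = 85.10 %

85.10 %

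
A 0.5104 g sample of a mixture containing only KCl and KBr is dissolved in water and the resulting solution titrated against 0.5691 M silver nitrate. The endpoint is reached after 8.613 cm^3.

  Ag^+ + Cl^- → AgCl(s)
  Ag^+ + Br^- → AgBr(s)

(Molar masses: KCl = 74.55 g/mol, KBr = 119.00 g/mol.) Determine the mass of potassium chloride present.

0.1223 g

n(AgNO3) = 0.008613 × 0.5691 = 4.902 × 10^-3 mol
Let x = n(KCl), y = n(KBr).
Titrant: 1x + 1y = 4.902 × 10^-3;  mass: 74.55x + 119.00y = 0.5104
Solving, x = 1.640 × 10^-3 mol, y = 3.262 × 10^-3 mol
mass of KCl = 1.640 × 10^-3 × 74.55 = 0.1223 g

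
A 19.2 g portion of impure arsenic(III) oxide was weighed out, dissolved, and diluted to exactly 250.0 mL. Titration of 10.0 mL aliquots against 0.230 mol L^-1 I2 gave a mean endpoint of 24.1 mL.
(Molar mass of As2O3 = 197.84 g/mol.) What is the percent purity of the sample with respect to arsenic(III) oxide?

As2O3 + 2 I2 + 2 H2O → As2O5 + 4 HI
n(I2) per titration = 0.0241 × 0.230 = 5.54 × 10^-3 mol
From the 1:2 ratio, n(As2O3) in each aliquot = 1/2 × 5.54 × 10^-3 = 2.77 × 10^-3 mol
n(As2O3) in the whole flask = 2.77 × 10^-3 × 250.0/10.0 = 0.0693 mol
mass of As2O3 = 0.0693 × 197.84 = 13.7 g
% As2O3 = 13.7 / 19.2 × 100 = 71.4 %

71.4 %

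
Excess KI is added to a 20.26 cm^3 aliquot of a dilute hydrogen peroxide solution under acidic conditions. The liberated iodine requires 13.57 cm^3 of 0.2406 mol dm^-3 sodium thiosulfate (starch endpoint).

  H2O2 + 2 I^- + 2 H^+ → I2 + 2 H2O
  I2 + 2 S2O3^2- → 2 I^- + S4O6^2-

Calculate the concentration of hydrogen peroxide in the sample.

n(S2O3^2-) = 0.01357 × 0.2406 = 3.265 × 10^-3 mol
n(I2) = n(S2O3^2-)/2 = 1.632 × 10^-3 mol
n(H2O2) in the aliquot = 1.632 × 10^-3 mol (1:1 ratio)
[H2O2] = 1.632 × 10^-3 / 0.02026 = 0.08058 mol/L

0.08058 mol/L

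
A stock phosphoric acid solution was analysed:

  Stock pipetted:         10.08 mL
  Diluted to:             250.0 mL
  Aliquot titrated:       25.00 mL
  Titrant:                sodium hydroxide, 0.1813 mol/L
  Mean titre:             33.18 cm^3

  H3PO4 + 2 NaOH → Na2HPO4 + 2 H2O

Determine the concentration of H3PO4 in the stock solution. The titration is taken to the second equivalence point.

n(NaOH) = 0.03318 × 0.1813 = 6.016 × 10^-3 mol
From the 1:2 ratio, n(H3PO4) in the aliquot = 1/2 × 6.016 × 10^-3 = 3.008 × 10^-3 mol
[H3PO4]_dilute = 3.008 × 10^-3 / 0.02500 = 0.1203 mol/L
Dilution factor = 250.0 / 10.08 = 24.80
[H3PO4]_stock = 0.1203 × 24.80 = 2.984 mol/L

2.984 mol/L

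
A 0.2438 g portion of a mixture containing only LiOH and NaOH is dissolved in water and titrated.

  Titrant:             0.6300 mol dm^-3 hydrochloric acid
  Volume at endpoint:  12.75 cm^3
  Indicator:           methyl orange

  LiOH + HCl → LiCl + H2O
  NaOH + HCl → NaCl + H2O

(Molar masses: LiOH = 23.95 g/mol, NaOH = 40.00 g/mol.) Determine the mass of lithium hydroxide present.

0.1156 g

n(HCl) = 0.01275 × 0.6300 = 8.033 × 10^-3 mol
Let x = n(LiOH), y = n(NaOH).
Titrant: 1x + 1y = 8.033 × 10^-3;  mass: 23.95x + 40.00y = 0.2438
Solving, x = 4.829 × 10^-3 mol, y = 3.204 × 10^-3 mol
mass of LiOH = 4.829 × 10^-3 × 23.95 = 0.1156 g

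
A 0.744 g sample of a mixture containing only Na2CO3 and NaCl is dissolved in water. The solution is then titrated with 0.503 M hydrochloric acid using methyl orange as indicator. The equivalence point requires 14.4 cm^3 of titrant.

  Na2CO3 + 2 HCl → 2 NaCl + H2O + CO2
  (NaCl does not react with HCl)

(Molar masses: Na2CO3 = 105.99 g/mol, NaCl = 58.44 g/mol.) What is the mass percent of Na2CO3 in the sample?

51.6 %

n(HCl) = 0.0144 × 0.503 = 7.24 × 10^-3 mol
Let x = n(Na2CO3), y = n(NaCl).
Titrant: 2x = 7.24 × 10^-3;  mass: 105.99x + 58.44y = 0.744
Solving, x = 3.62 × 10^-3 mol, y = 6.16 × 10^-3 mol
mass of Na2CO3 = 3.62 × 10^-3 × 105.99 = 0.384 g
% Na2CO3 = 0.384 / 0.744 × 100 = 51.6 %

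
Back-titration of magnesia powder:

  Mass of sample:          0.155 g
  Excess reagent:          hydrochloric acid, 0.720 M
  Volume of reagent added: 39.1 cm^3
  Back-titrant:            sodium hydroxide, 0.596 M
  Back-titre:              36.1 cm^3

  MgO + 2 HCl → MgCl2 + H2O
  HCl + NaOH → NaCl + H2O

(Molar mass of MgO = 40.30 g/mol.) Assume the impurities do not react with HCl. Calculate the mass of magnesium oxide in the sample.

n(HCl) added = 0.0391 × 0.720 = 0.0282 mol
n(NaOH) used in back-titration = 0.0361 × 0.596 = 0.0215 mol
n(HCl) left over = 0.0215 mol (1:1 ratio)
n(HCl) consumed by analyte = 0.0282 − 0.0215 = 6.64 × 10^-3 mol
From the 1:2 ratio, n(MgO) = 1/2 × 6.64 × 10^-3 = 3.32 × 10^-3 mol
mass of MgO = 3.32 × 10^-3 × 40.30 = 0.134 g

0.134 g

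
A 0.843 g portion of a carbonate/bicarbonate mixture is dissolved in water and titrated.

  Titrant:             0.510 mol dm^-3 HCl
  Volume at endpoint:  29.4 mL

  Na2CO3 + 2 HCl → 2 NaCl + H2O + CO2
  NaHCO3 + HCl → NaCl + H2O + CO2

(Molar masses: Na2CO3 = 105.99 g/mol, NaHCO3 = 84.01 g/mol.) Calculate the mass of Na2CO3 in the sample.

n(HCl) = 0.0294 × 0.510 = 0.0150 mol
Let x = n(Na2CO3), y = n(NaHCO3).
Titrant: 2x + 1y = 0.0150;  mass: 105.99x + 84.01y = 0.843
Solving, x = 6.72 × 10^-3 mol, y = 1.56 × 10^-3 mol
mass of Na2CO3 = 6.72 × 10^-3 × 105.99 = 0.712 g

0.712 g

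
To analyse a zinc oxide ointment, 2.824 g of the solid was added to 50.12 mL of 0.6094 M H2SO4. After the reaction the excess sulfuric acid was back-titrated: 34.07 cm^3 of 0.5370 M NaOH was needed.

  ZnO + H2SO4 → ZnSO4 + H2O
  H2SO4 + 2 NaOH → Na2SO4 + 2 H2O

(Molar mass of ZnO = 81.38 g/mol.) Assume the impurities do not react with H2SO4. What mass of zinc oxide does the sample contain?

n(H2SO4) added = 0.05012 × 0.6094 = 0.03054 mol
n(NaOH) used in back-titration = 0.03407 × 0.5370 = 0.01830 mol
From the 1:2 ratio, n(H2SO4) left over = 1/2 × 0.01830 = 9.148 × 10^-3 mol
n(H2SO4) consumed by analyte = 0.03054 − 9.148 × 10^-3 = 0.02140 mol
n(ZnO) = 0.02140 mol (1:1 ratio)
mass of ZnO = 0.02140 × 81.38 = 1.741 g

1.741 g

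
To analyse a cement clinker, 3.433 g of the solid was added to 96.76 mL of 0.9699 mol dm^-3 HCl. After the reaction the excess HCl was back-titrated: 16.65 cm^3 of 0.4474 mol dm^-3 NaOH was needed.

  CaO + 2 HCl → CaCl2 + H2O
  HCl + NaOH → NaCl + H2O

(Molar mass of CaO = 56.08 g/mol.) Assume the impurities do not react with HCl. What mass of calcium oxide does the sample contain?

n(HCl) added = 0.09676 × 0.9699 = 0.09385 mol
n(NaOH) used in back-titration = 0.01665 × 0.4474 = 7.449 × 10^-3 mol
n(HCl) left over = 7.449 × 10^-3 mol (1:1 ratio)
n(HCl) consumed by analyte = 0.09385 − 7.449 × 10^-3 = 0.08640 mol
From the 1:2 ratio, n(CaO) = 1/2 × 0.08640 = 0.04320 mol
mass of CaO = 0.04320 × 56.08 = 2.423 g

2.423 g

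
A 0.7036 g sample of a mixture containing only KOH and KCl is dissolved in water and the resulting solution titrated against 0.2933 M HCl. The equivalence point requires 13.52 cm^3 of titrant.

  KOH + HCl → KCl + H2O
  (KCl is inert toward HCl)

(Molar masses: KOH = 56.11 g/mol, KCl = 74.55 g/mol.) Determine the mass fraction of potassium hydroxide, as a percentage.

31.62 %

n(HCl) = 0.01352 × 0.2933 = 3.965 × 10^-3 mol
Let x = n(KOH), y = n(KCl).
Titrant: 1x = 3.965 × 10^-3;  mass: 56.11x + 74.55y = 0.7036
Solving, x = 3.965 × 10^-3 mol, y = 6.453 × 10^-3 mol
mass of KOH = 3.965 × 10^-3 × 56.11 = 0.2225 g
% KOH = 0.2225 / 0.7036 × 100 = 31.62 %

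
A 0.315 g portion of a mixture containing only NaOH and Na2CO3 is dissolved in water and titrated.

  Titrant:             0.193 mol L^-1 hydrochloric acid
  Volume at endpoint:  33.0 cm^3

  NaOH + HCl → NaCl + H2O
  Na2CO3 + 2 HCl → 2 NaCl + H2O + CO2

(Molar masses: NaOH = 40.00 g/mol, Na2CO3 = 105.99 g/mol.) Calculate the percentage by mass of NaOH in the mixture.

n(HCl) = 0.0330 × 0.193 = 6.37 × 10^-3 mol
Let x = n(NaOH), y = n(Na2CO3).
Titrant: 1x + 2y = 6.37 × 10^-3;  mass: 40.00x + 105.99y = 0.315
Solving, x = 1.73 × 10^-3 mol, y = 2.32 × 10^-3 mol
mass of NaOH = 1.73 × 10^-3 × 40.00 = 0.0693 g
% NaOH = 0.0693 / 0.315 × 100 = 22.0 %

22.0 %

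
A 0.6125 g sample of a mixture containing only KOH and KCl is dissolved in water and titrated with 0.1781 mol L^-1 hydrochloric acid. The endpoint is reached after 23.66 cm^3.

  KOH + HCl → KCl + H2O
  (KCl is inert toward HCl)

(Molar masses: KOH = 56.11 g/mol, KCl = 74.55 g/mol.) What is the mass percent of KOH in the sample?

38.60 %

n(HCl) = 0.02366 × 0.1781 = 4.214 × 10^-3 mol
Let x = n(KOH), y = n(KCl).
Titrant: 1x = 4.214 × 10^-3;  mass: 56.11x + 74.55y = 0.6125
Solving, x = 4.214 × 10^-3 mol, y = 5.044 × 10^-3 mol
mass of KOH = 4.214 × 10^-3 × 56.11 = 0.2364 g
% KOH = 0.2364 / 0.6125 × 100 = 38.60 %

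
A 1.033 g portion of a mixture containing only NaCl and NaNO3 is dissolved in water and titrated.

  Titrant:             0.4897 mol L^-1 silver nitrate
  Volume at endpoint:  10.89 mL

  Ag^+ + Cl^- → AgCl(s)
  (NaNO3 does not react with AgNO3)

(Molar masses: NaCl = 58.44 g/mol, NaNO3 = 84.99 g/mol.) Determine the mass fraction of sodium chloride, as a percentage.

n(AgNO3) = 0.01089 × 0.4897 = 5.333 × 10^-3 mol
Let x = n(NaCl), y = n(NaNO3).
Titrant: 1x = 5.333 × 10^-3;  mass: 58.44x + 84.99y = 1.033
Solving, x = 5.333 × 10^-3 mol, y = 8.487 × 10^-3 mol
mass of NaCl = 5.333 × 10^-3 × 58.44 = 0.3117 g
% NaCl = 0.3117 / 1.033 × 100 = 30.17 %

30.17 %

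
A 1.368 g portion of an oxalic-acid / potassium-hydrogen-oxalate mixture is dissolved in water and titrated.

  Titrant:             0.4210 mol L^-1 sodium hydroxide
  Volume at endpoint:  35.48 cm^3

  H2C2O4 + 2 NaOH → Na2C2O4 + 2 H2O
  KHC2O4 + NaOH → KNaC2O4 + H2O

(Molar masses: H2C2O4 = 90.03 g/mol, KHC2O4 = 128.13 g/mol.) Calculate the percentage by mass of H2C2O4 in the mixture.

n(NaOH) = 0.03548 × 0.4210 = 0.01494 mol
Let x = n(H2C2O4), y = n(KHC2O4).
Titrant: 2x + 1y = 0.01494;  mass: 90.03x + 128.13y = 1.368
Solving, x = 3.284 × 10^-3 mol, y = 8.369 × 10^-3 mol
mass of H2C2O4 = 3.284 × 10^-3 × 90.03 = 0.2957 g
% H2C2O4 = 0.2957 / 1.368 × 100 = 21.61 %

21.61 %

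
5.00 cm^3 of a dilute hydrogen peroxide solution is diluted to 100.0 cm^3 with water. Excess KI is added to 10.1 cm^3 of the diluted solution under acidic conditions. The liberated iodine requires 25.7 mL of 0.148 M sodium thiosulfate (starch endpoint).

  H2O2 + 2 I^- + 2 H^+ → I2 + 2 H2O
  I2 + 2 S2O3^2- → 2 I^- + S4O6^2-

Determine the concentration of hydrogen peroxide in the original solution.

n(S2O3^2-) = 0.0257 × 0.148 = 3.80 × 10^-3 mol
n(I2) = n(S2O3^2-)/2 = 1.90 × 10^-3 mol
n(H2O2) in the aliquot = 1.90 × 10^-3 mol (1:1 ratio)
[H2O2]_dilute = 1.90 × 10^-3 / 0.0101 = 0.188 mol/L
[H2O2]_original = 0.188 × 100.0/5.00 = 3.77 mol/L

3.77 M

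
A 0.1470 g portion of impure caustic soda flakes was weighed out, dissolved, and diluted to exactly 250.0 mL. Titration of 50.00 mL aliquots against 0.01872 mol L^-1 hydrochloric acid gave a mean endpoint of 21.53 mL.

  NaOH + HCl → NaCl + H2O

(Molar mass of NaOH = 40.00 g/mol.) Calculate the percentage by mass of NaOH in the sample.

n(HCl) per titration = 0.02153 × 0.01872 = 4.030 × 10^-4 mol
n(NaOH) in each aliquot = 4.030 × 10^-4 mol (1:1 ratio)
n(NaOH) in the whole flask = 4.030 × 10^-4 × 250.0/50.00 = 2.015 × 10^-3 mol
mass of NaOH = 2.015 × 10^-3 × 40.00 = 0.08061 g
% NaOH = 0.08061 / 0.1470 × 100 = 54.84 %

54.84 %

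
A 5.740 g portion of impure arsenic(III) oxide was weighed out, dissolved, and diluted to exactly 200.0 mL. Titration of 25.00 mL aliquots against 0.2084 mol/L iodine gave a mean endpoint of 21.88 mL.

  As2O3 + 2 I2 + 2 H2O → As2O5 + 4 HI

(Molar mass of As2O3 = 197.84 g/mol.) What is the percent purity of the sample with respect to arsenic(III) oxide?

62.86 %

n(I2) per titration = 0.02188 × 0.2084 = 4.560 × 10^-3 mol
From the 1:2 ratio, n(As2O3) in each aliquot = 1/2 × 4.560 × 10^-3 = 2.280 × 10^-3 mol
n(As2O3) in the whole flask = 2.280 × 10^-3 × 200.0/25.00 = 0.01824 mol
mass of As2O3 = 0.01824 × 197.84 = 3.608 g
% As2O3 = 3.608 / 5.740 × 100 = 62.86 %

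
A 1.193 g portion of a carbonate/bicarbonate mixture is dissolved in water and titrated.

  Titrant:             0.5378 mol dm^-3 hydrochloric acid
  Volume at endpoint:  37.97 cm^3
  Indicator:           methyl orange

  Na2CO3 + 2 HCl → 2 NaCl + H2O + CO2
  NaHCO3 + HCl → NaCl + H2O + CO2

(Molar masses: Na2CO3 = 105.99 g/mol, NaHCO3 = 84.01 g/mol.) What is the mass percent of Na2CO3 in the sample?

n(HCl) = 0.03797 × 0.5378 = 0.02042 mol
Let x = n(Na2CO3), y = n(NaHCO3).
Titrant: 2x + 1y = 0.02042;  mass: 105.99x + 84.01y = 1.193
Solving, x = 8.423 × 10^-3 mol, y = 3.573 × 10^-3 mol
mass of Na2CO3 = 8.423 × 10^-3 × 105.99 = 0.8928 g
% Na2CO3 = 0.8928 / 1.193 × 100 = 74.84 %

74.84 %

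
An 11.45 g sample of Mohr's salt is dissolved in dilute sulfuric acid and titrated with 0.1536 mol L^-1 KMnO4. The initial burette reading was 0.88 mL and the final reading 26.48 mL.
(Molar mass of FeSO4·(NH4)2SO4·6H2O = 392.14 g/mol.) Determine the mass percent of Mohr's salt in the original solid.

67.33 %

MnO4^- + 5 Fe^2+ + 8 H^+ → Mn^2+ + 5 Fe^3+ + 4 H2O
n(KMnO4) = 0.02560 L × 0.1536 mol/L = 3.932 × 10^-3 mol
From the 5:1 ratio, n(FeSO4·(NH4)2SO4·6H2O) = 5/1 × 3.932 × 10^-3 = 0.01966 mol
mass of FeSO4·(NH4)2SO4·6H2O = 0.01966 × 392.14 g/mol = 7.710 g
% FeSO4·(NH4)2SO4·6H2O = 7.710 / 11.45 × 100 = 67.33 %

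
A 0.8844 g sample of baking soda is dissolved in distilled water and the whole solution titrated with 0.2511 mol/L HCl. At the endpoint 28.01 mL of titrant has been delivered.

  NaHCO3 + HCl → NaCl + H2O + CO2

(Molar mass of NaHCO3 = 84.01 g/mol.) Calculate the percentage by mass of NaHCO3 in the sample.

n(HCl) = 0.02801 L × 0.2511 mol/L = 7.033 × 10^-3 mol
n(NaHCO3) = 7.033 × 10^-3 mol (1:1 ratio)
mass of NaHCO3 = 7.033 × 10^-3 × 84.01 g/mol = 0.5909 g
% NaHCO3 = 0.5909 / 0.8844 × 100 = 66.81 %

66.81 %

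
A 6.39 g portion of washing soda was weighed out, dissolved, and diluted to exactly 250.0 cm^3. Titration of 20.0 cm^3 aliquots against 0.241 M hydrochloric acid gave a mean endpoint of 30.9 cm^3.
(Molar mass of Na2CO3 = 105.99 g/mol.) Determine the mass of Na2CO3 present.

4.93 g

Na2CO3 + 2 HCl → 2 NaCl + H2O + CO2
n(HCl) per titration = 0.0309 × 0.241 = 7.45 × 10^-3 mol
From the 1:2 ratio, n(Na2CO3) in each aliquot = 1/2 × 7.45 × 10^-3 = 3.72 × 10^-3 mol
n(Na2CO3) in the whole flask = 3.72 × 10^-3 × 250.0/20.0 = 0.0465 mol
mass of Na2CO3 = 0.0465 × 105.99 = 4.93 g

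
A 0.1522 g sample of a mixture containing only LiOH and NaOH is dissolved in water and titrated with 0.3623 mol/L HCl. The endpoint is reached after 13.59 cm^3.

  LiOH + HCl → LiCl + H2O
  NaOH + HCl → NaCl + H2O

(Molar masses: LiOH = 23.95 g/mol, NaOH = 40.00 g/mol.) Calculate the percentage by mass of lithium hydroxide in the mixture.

n(HCl) = 0.01359 × 0.3623 = 4.924 × 10^-3 mol
Let x = n(LiOH), y = n(NaOH).
Titrant: 1x + 1y = 4.924 × 10^-3;  mass: 23.95x + 40.00y = 0.1522
Solving, x = 2.788 × 10^-3 mol, y = 2.136 × 10^-3 mol
mass of LiOH = 2.788 × 10^-3 × 23.95 = 0.06677 g
% LiOH = 0.06677 / 0.1522 × 100 = 43.87 %

43.87 %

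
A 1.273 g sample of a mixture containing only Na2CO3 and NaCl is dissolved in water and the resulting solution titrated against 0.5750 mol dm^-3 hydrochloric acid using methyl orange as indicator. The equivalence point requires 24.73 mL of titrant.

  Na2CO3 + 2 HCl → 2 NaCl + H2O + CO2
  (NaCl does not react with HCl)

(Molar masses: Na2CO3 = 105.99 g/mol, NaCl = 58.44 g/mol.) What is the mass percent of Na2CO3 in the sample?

n(HCl) = 0.02473 × 0.5750 = 0.01422 mol
Let x = n(Na2CO3), y = n(NaCl).
Titrant: 2x = 0.01422;  mass: 105.99x + 58.44y = 1.273
Solving, x = 7.110 × 10^-3 mol, y = 8.888 × 10^-3 mol
mass of Na2CO3 = 7.110 × 10^-3 × 105.99 = 0.7536 g
% Na2CO3 = 0.7536 / 1.273 × 100 = 59.20 %

59.20 %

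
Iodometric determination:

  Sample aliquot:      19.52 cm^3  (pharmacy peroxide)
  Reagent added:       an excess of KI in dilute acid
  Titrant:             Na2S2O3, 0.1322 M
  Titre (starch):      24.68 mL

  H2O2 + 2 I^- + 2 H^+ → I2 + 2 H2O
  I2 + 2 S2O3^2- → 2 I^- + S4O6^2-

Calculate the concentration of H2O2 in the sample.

n(S2O3^2-) = 0.02468 × 0.1322 = 3.263 × 10^-3 mol
n(I2) = n(S2O3^2-)/2 = 1.631 × 10^-3 mol
n(H2O2) in the aliquot = 1.631 × 10^-3 mol (1:1 ratio)
[H2O2] = 1.631 × 10^-3 / 0.01952 = 0.08357 mol/L

0.08357 M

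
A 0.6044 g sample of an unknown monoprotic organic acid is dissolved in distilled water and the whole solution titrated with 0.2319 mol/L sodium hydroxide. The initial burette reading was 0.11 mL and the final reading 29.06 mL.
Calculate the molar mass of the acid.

n(NaOH) = 0.02895 L × 0.2319 mol/L = 6.714 × 10^-3 mol
n(HA) = 6.714 × 10^-3 mol (1:1 ratio)
M = m / n = 0.6044 g / 6.714 × 10^-3 mol = 90.03 g/mol

90.03 g/mol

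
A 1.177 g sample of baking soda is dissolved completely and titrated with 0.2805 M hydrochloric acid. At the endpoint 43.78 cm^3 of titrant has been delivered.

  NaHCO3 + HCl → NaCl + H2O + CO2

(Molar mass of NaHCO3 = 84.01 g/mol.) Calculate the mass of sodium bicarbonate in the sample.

1.032 g

n(HCl) = 0.04378 L × 0.2805 mol/L = 0.01228 mol
n(NaHCO3) = 0.01228 mol (1:1 ratio)
mass of NaHCO3 = 0.01228 × 84.01 g/mol = 1.032 g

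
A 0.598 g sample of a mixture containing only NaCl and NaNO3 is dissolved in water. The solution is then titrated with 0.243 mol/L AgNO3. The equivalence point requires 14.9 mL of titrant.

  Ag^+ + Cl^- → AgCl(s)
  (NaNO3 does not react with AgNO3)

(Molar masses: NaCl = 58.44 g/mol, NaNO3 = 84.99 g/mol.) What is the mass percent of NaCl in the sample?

n(AgNO3) = 0.0149 × 0.243 = 3.62 × 10^-3 mol
Let x = n(NaCl), y = n(NaNO3).
Titrant: 1x = 3.62 × 10^-3;  mass: 58.44x + 84.99y = 0.598
Solving, x = 3.62 × 10^-3 mol, y = 4.55 × 10^-3 mol
mass of NaCl = 3.62 × 10^-3 × 58.44 = 0.212 g
% NaCl = 0.212 / 0.598 × 100 = 35.4 %

35.4 %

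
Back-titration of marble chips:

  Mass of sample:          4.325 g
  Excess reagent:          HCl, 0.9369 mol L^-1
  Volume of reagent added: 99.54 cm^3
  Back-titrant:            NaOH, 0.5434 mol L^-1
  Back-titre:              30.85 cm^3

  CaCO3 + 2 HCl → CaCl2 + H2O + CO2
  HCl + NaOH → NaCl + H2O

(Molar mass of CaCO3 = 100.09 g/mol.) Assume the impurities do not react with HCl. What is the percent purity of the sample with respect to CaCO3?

n(HCl) added = 0.09954 × 0.9369 = 0.09326 mol
n(NaOH) used in back-titration = 0.03085 × 0.5434 = 0.01676 mol
n(HCl) left over = 0.01676 mol (1:1 ratio)
n(HCl) consumed by analyte = 0.09326 − 0.01676 = 0.07650 mol
From the 1:2 ratio, n(CaCO3) = 1/2 × 0.07650 = 0.03825 mol
mass of CaCO3 = 0.03825 × 100.09 = 3.828 g
% CaCO3 = 3.828 / 4.325 × 100 = 88.51 %

88.51 %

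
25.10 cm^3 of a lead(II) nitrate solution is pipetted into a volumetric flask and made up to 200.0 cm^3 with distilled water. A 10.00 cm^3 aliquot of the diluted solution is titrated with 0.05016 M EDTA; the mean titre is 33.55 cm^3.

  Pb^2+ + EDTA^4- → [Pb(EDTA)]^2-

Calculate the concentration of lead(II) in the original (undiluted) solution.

1.341 M

n(EDTA) = 0.03355 × 0.05016 = 1.683 × 10^-3 mol
n(Pb2+) in the aliquot = 1.683 × 10^-3 mol (1:1 ratio)
[Pb2+]_dilute = 1.683 × 10^-3 / 0.01000 = 0.1683 mol/L
Dilution factor = 200.0 / 25.10 = 7.968
[Pb2+]_stock = 0.1683 × 7.968 = 1.341 mol/L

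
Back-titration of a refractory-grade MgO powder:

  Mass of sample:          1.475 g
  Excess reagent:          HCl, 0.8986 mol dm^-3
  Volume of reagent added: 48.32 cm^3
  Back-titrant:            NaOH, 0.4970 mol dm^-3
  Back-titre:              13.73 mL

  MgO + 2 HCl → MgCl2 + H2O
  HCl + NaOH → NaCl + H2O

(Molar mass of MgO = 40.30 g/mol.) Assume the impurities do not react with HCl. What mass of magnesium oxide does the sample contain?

0.7374 g

n(HCl) added = 0.04832 × 0.8986 = 0.04342 mol
n(NaOH) used in back-titration = 0.01373 × 0.4970 = 6.824 × 10^-3 mol
n(HCl) left over = 6.824 × 10^-3 mol (1:1 ratio)
n(HCl) consumed by analyte = 0.04342 − 6.824 × 10^-3 = 0.03660 mol
From the 1:2 ratio, n(MgO) = 1/2 × 0.03660 = 0.01830 mol
mass of MgO = 0.01830 × 40.30 = 0.7374 g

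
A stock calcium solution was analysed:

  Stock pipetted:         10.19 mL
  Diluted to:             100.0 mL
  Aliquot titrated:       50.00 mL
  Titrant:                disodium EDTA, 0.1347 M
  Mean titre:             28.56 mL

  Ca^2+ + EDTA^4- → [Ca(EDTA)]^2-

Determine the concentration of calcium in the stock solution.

n(EDTA) = 0.02856 × 0.1347 = 3.847 × 10^-3 mol
n(Ca2+) in the aliquot = 3.847 × 10^-3 mol (1:1 ratio)
[Ca2+]_dilute = 3.847 × 10^-3 / 0.05000 = 0.07694 mol/L
Dilution factor = 100.0 / 10.19 = 9.814
[Ca2+]_stock = 0.07694 × 9.814 = 0.7551 mol/L

0.7551 M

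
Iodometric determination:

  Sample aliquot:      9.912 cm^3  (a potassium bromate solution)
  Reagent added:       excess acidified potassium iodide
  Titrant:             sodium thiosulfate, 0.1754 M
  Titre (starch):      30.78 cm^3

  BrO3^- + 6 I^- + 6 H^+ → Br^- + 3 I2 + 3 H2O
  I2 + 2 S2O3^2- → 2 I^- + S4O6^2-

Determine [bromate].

n(S2O3^2-) = 0.03078 × 0.1754 = 5.399 × 10^-3 mol
n(I2) = n(S2O3^2-)/2 = 2.699 × 10^-3 mol
From the 1:3 ratio, n(BrO3^-) in the aliquot = 1/3 × 2.699 × 10^-3 = 8.998 × 10^-4 mol
[BrO3^-] = 8.998 × 10^-4 / 0.009912 = 0.09078 mol/L

0.09078 M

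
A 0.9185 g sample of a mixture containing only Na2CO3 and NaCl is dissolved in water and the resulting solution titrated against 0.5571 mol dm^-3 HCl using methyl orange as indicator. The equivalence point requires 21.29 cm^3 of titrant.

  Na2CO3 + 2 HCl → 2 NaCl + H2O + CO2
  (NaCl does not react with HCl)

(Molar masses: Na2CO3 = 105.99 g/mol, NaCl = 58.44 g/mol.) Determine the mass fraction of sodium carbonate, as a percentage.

68.43 %

n(HCl) = 0.02129 × 0.5571 = 0.01186 mol
Let x = n(Na2CO3), y = n(NaCl).
Titrant: 2x = 0.01186;  mass: 105.99x + 58.44y = 0.9185
Solving, x = 5.930 × 10^-3 mol, y = 4.961 × 10^-3 mol
mass of Na2CO3 = 5.930 × 10^-3 × 105.99 = 0.6286 g
% Na2CO3 = 0.6286 / 0.9185 × 100 = 68.43 %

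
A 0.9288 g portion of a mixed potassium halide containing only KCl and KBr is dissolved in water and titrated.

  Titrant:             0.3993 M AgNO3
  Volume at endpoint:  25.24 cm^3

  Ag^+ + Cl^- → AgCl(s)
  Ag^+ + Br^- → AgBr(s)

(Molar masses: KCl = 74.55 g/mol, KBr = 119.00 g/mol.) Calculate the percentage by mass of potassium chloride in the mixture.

48.85 %

n(AgNO3) = 0.02524 × 0.3993 = 0.01008 mol
Let x = n(KCl), y = n(KBr).
Titrant: 1x + 1y = 0.01008;  mass: 74.55x + 119.00y = 0.9288
Solving, x = 6.086 × 10^-3 mol, y = 3.992 × 10^-3 mol
mass of KCl = 6.086 × 10^-3 × 74.55 = 0.4537 g
% KCl = 0.4537 / 0.9288 × 100 = 48.85 %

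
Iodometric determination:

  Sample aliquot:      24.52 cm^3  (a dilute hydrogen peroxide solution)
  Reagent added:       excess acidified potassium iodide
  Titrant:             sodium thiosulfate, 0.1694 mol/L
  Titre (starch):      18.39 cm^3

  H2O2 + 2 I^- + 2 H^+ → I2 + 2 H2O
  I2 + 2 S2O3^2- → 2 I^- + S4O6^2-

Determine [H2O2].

0.06352 mol/L

n(S2O3^2-) = 0.01839 × 0.1694 = 3.115 × 10^-3 mol
n(I2) = n(S2O3^2-)/2 = 1.558 × 10^-3 mol
n(H2O2) in the aliquot = 1.558 × 10^-3 mol (1:1 ratio)
[H2O2] = 1.558 × 10^-3 / 0.02452 = 0.06352 mol/L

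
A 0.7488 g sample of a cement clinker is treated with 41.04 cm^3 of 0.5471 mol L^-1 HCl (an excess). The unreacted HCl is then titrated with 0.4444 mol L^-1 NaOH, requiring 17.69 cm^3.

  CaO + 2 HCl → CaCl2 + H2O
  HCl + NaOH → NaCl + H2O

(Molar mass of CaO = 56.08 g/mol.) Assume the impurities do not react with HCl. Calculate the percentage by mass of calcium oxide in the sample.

n(HCl) added = 0.04104 × 0.5471 = 0.02245 mol
n(NaOH) used in back-titration = 0.01769 × 0.4444 = 7.861 × 10^-3 mol
n(HCl) left over = 7.861 × 10^-3 mol (1:1 ratio)
n(HCl) consumed by analyte = 0.02245 − 7.861 × 10^-3 = 0.01459 mol
From the 1:2 ratio, n(CaO) = 1/2 × 0.01459 = 7.296 × 10^-3 mol
mass of CaO = 7.296 × 10^-3 × 56.08 = 0.4091 g
% CaO = 0.4091 / 0.7488 × 100 = 54.64 %

54.64 %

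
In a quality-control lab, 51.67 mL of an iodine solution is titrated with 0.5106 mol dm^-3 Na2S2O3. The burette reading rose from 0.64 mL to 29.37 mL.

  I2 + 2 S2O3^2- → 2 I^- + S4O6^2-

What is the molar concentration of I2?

0.1420 mol/L

n(Na2S2O3) = 0.02873 L × 0.5106 mol/L = 0.01467 mol
From the 1:2 mole ratio, n(I2) = 1/2 × 0.01467 = 7.335 × 10^-3 mol
[I2] = 7.335 × 10^-3 mol / 0.05167 L = 0.1420 mol/L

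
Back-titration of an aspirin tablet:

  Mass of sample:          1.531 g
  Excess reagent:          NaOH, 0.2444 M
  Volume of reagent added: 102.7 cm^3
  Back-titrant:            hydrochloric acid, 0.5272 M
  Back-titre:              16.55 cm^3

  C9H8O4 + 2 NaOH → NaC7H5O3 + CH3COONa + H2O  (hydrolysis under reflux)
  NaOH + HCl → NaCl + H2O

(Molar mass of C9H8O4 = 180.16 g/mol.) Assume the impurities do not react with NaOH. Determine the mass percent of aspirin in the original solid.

n(NaOH) added = 0.1027 × 0.2444 = 0.02510 mol
n(HCl) used in back-titration = 0.01655 × 0.5272 = 8.725 × 10^-3 mol
n(NaOH) left over = 8.725 × 10^-3 mol (1:1 ratio)
n(NaOH) consumed by analyte = 0.02510 − 8.725 × 10^-3 = 0.01637 mol
From the 1:2 ratio, n(C9H8O4) = 1/2 × 0.01637 = 8.187 × 10^-3 mol
mass of C9H8O4 = 8.187 × 10^-3 × 180.16 = 1.475 g
% C9H8O4 = 1.475 / 1.531 × 100 = 96.34 %

96.34 %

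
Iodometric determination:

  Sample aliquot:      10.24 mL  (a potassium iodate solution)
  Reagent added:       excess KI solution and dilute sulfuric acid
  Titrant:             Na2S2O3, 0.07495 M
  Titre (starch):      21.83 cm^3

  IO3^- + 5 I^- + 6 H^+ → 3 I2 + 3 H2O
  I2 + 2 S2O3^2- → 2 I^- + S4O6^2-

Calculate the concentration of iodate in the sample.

0.02663 M

n(S2O3^2-) = 0.02183 × 0.07495 = 1.636 × 10^-3 mol
n(I2) = n(S2O3^2-)/2 = 8.181 × 10^-4 mol
From the 1:3 ratio, n(IO3^-) in the aliquot = 1/3 × 8.181 × 10^-4 = 2.727 × 10^-4 mol
[IO3^-] = 2.727 × 10^-4 / 0.01024 = 0.02663 mol/L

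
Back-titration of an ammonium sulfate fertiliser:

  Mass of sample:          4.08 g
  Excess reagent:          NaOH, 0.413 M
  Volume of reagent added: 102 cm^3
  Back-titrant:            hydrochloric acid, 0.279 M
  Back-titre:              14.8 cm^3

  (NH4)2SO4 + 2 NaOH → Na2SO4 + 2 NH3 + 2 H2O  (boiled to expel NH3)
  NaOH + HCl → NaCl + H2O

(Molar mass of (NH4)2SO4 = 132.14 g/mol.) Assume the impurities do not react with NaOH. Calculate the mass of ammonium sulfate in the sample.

n(NaOH) added = 0.102 × 0.413 = 0.0421 mol
n(HCl) used in back-titration = 0.0148 × 0.279 = 4.13 × 10^-3 mol
n(NaOH) left over = 4.13 × 10^-3 mol (1:1 ratio)
n(NaOH) consumed by analyte = 0.0421 − 4.13 × 10^-3 = 0.0380 mol
From the 1:2 ratio, n((NH4)2SO4) = 1/2 × 0.0380 = 0.0190 mol
mass of (NH4)2SO4 = 0.0190 × 132.14 = 2.51 g

2.51 g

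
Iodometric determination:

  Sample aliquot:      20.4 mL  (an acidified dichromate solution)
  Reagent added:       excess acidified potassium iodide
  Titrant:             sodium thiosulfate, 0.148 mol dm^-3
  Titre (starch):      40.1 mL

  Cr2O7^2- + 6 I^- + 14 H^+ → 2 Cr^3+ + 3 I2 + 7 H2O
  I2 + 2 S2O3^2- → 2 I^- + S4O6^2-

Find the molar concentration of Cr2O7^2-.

0.0485 mol/L

n(S2O3^2-) = 0.0401 × 0.148 = 5.93 × 10^-3 mol
n(I2) = n(S2O3^2-)/2 = 2.97 × 10^-3 mol
From the 1:3 ratio, n(Cr2O7^2-) in the aliquot = 1/3 × 2.97 × 10^-3 = 9.89 × 10^-4 mol
[Cr2O7^2-] = 9.89 × 10^-4 / 0.0204 = 0.0485 mol/L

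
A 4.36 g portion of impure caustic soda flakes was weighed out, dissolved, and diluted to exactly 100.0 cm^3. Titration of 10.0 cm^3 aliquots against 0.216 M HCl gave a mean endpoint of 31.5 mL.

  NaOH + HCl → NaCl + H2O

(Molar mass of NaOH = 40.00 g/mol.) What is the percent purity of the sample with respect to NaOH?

62.4 %

n(HCl) per titration = 0.0315 × 0.216 = 6.80 × 10^-3 mol
n(NaOH) in each aliquot = 6.80 × 10^-3 mol (1:1 ratio)
n(NaOH) in the whole flask = 6.80 × 10^-3 × 100.0/10.0 = 0.0680 mol
mass of NaOH = 0.0680 × 40.00 = 2.72 g
% NaOH = 2.72 / 4.36 × 100 = 62.4 %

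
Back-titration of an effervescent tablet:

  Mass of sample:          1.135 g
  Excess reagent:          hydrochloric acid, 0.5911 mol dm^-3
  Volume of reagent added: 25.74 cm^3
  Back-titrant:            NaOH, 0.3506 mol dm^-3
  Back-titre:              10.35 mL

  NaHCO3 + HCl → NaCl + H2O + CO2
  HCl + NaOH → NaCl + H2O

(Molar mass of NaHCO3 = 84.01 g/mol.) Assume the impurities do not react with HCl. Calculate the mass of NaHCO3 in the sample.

n(HCl) added = 0.02574 × 0.5911 = 0.01521 mol
n(NaOH) used in back-titration = 0.01035 × 0.3506 = 3.629 × 10^-3 mol
n(HCl) left over = 3.629 × 10^-3 mol (1:1 ratio)
n(HCl) consumed by analyte = 0.01521 − 3.629 × 10^-3 = 0.01159 mol
n(NaHCO3) = 0.01159 mol (1:1 ratio)
mass of NaHCO3 = 0.01159 × 84.01 = 0.9734 g

0.9734 g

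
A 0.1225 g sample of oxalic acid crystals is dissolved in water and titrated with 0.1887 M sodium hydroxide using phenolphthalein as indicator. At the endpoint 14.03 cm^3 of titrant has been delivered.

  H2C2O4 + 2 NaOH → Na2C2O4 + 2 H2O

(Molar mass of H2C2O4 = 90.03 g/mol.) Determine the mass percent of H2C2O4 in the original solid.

97.29 %

n(NaOH) = 0.01403 L × 0.1887 mol/L = 2.647 × 10^-3 mol
From the 1:2 ratio, n(H2C2O4) = 1/2 × 2.647 × 10^-3 = 1.324 × 10^-3 mol
mass of H2C2O4 = 1.324 × 10^-3 × 90.03 g/mol = 0.1192 g
% H2C2O4 = 0.1192 / 0.1225 × 100 = 97.29 %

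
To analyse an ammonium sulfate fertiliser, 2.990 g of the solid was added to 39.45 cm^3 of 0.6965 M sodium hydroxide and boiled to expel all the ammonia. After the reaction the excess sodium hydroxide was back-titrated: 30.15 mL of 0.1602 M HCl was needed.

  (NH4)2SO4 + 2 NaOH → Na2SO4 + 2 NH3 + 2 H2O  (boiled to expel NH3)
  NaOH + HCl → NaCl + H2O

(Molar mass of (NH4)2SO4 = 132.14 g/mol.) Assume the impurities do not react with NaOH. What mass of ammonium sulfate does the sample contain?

n(NaOH) added = 0.03945 × 0.6965 = 0.02748 mol
n(HCl) used in back-titration = 0.03015 × 0.1602 = 4.830 × 10^-3 mol
n(NaOH) left over = 4.830 × 10^-3 mol (1:1 ratio)
n(NaOH) consumed by analyte = 0.02748 − 4.830 × 10^-3 = 0.02265 mol
From the 1:2 ratio, n((NH4)2SO4) = 1/2 × 0.02265 = 0.01132 mol
mass of (NH4)2SO4 = 0.01132 × 132.14 = 1.496 g

1.496 g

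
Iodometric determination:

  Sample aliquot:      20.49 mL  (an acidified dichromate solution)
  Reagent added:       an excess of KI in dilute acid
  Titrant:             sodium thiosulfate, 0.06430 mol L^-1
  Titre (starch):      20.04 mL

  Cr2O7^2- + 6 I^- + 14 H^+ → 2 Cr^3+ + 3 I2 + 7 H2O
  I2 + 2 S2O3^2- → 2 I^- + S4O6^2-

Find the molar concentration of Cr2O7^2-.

0.01048 mol/L

n(S2O3^2-) = 0.02004 × 0.06430 = 1.289 × 10^-3 mol
n(I2) = n(S2O3^2-)/2 = 6.443 × 10^-4 mol
From the 1:3 ratio, n(Cr2O7^2-) in the aliquot = 1/3 × 6.443 × 10^-4 = 2.148 × 10^-4 mol
[Cr2O7^2-] = 2.148 × 10^-4 / 0.02049 = 0.01048 mol/L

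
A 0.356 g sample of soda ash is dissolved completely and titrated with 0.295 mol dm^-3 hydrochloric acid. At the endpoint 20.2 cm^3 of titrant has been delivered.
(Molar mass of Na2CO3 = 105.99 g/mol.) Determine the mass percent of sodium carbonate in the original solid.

Na2CO3 + 2 HCl → 2 NaCl + H2O + CO2
n(HCl) = 0.0202 L × 0.295 mol/L = 5.96 × 10^-3 mol
From the 1:2 ratio, n(Na2CO3) = 1/2 × 5.96 × 10^-3 = 2.98 × 10^-3 mol
mass of Na2CO3 = 2.98 × 10^-3 × 105.99 g/mol = 0.316 g
% Na2CO3 = 0.316 / 0.356 × 100 = 88.7 %

88.7 %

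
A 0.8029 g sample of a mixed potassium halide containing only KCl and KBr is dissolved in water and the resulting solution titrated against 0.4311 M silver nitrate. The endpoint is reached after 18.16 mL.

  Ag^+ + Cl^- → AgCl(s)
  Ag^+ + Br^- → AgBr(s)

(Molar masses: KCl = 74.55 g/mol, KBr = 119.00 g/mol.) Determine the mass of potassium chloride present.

n(AgNO3) = 0.01816 × 0.4311 = 7.829 × 10^-3 mol
Let x = n(KCl), y = n(KBr).
Titrant: 1x + 1y = 7.829 × 10^-3;  mass: 74.55x + 119.00y = 0.8029
Solving, x = 2.896 × 10^-3 mol, y = 4.933 × 10^-3 mol
mass of KCl = 2.896 × 10^-3 × 74.55 = 0.2159 g

0.2159 g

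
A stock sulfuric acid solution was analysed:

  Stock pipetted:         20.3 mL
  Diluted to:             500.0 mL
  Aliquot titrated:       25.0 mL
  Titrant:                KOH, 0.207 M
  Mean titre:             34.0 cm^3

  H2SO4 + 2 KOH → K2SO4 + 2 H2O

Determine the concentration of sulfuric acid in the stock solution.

n(KOH) = 0.0340 × 0.207 = 7.04 × 10^-3 mol
From the 1:2 ratio, n(H2SO4) in the aliquot = 1/2 × 7.04 × 10^-3 = 3.52 × 10^-3 mol
[H2SO4]_dilute = 3.52 × 10^-3 / 0.0250 = 0.141 mol/L
Dilution factor = 500.0 / 20.3 = 24.63
[H2SO4]_stock = 0.141 × 24.63 = 3.47 mol/L

3.47 M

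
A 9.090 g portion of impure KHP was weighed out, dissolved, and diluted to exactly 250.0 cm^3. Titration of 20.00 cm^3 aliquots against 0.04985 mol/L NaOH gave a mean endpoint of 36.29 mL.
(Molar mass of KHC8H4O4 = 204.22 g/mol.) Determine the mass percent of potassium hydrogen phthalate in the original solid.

KHC8H4O4 + NaOH → KNaC8H4O4 + H2O
n(NaOH) per titration = 0.03629 × 0.04985 = 1.809 × 10^-3 mol
n(KHC8H4O4) in each aliquot = 1.809 × 10^-3 mol (1:1 ratio)
n(KHC8H4O4) in the whole flask = 1.809 × 10^-3 × 250.0/20.00 = 0.02261 mol
mass of KHC8H4O4 = 0.02261 × 204.22 = 4.618 g
% KHC8H4O4 = 4.618 / 9.090 × 100 = 50.80 %

50.80 %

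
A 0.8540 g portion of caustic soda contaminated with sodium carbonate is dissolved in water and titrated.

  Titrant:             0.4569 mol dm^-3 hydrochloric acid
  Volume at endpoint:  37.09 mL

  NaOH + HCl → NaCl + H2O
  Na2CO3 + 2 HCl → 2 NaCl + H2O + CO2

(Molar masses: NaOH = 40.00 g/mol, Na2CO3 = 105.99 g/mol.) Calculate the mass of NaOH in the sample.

0.1357 g

n(HCl) = 0.03709 × 0.4569 = 0.01695 mol
Let x = n(NaOH), y = n(Na2CO3).
Titrant: 1x + 2y = 0.01695;  mass: 40.00x + 105.99y = 0.8540
Solving, x = 3.392 × 10^-3 mol, y = 6.777 × 10^-3 mol
mass of NaOH = 3.392 × 10^-3 × 40.00 = 0.1357 g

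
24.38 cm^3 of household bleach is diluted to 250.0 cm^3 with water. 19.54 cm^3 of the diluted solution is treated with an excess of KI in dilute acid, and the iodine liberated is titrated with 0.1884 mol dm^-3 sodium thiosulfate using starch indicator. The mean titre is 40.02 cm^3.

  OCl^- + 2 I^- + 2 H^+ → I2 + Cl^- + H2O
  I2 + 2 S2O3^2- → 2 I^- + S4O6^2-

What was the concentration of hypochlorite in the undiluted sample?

1.978 mol/L

n(S2O3^2-) = 0.04002 × 0.1884 = 7.540 × 10^-3 mol
n(I2) = n(S2O3^2-)/2 = 3.770 × 10^-3 mol
n(OCl^-) in the aliquot = 3.770 × 10^-3 mol (1:1 ratio)
[OCl^-]_dilute = 3.770 × 10^-3 / 0.01954 = 0.1929 mol/L
[OCl^-]_original = 0.1929 × 250.0/24.38 = 1.978 mol/L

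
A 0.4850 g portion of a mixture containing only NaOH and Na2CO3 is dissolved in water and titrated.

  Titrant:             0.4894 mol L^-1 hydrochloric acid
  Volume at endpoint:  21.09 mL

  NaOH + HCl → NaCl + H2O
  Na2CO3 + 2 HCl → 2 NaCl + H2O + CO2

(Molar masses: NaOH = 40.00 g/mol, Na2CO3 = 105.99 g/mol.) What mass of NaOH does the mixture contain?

0.1908 g

n(HCl) = 0.02109 × 0.4894 = 0.01032 mol
Let x = n(NaOH), y = n(Na2CO3).
Titrant: 1x + 2y = 0.01032;  mass: 40.00x + 105.99y = 0.4850
Solving, x = 4.770 × 10^-3 mol, y = 2.776 × 10^-3 mol
mass of NaOH = 4.770 × 10^-3 × 40.00 = 0.1908 g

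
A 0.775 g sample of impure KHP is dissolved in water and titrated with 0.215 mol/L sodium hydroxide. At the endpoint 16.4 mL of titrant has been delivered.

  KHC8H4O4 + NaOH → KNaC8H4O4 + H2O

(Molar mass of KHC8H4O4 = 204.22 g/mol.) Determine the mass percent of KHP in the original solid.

92.9 %

n(NaOH) = 0.0164 L × 0.215 mol/L = 3.53 × 10^-3 mol
n(KHC8H4O4) = 3.53 × 10^-3 mol (1:1 ratio)
mass of KHC8H4O4 = 3.53 × 10^-3 × 204.22 g/mol = 0.720 g
% KHC8H4O4 = 0.720 / 0.775 × 100 = 92.9 %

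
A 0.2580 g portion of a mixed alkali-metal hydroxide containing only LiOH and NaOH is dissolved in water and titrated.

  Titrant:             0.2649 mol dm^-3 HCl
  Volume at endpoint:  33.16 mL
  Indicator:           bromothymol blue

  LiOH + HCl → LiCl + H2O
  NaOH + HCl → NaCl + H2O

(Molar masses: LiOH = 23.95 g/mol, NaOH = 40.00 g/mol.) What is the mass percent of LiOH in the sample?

n(HCl) = 0.03316 × 0.2649 = 8.784 × 10^-3 mol
Let x = n(LiOH), y = n(NaOH).
Titrant: 1x + 1y = 8.784 × 10^-3;  mass: 23.95x + 40.00y = 0.2580
Solving, x = 5.817 × 10^-3 mol, y = 2.967 × 10^-3 mol
mass of LiOH = 5.817 × 10^-3 × 23.95 = 0.1393 g
% LiOH = 0.1393 / 0.2580 × 100 = 54.00 %

54.00 %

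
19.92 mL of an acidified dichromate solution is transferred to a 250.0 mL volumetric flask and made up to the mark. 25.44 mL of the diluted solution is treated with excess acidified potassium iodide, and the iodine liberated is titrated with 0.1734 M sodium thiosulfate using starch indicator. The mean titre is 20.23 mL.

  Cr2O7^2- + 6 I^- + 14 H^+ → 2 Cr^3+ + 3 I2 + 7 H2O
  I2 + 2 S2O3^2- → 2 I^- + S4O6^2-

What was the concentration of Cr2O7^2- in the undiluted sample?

0.2884 M

n(S2O3^2-) = 0.02023 × 0.1734 = 3.508 × 10^-3 mol
n(I2) = n(S2O3^2-)/2 = 1.754 × 10^-3 mol
From the 1:3 ratio, n(Cr2O7^2-) in the aliquot = 1/3 × 1.754 × 10^-3 = 5.846 × 10^-4 mol
[Cr2O7^2-]_dilute = 5.846 × 10^-4 / 0.02544 = 0.02298 mol/L
[Cr2O7^2-]_original = 0.02298 × 250.0/19.92 = 0.2884 mol/L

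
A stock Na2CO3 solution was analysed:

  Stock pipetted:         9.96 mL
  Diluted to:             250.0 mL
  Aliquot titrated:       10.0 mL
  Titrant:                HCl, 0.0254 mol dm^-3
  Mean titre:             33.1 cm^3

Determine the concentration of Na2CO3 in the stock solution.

Na2CO3 + 2 HCl → 2 NaCl + H2O + CO2
n(HCl) = 0.0331 × 0.0254 = 8.41 × 10^-4 mol
From the 1:2 ratio, n(Na2CO3) in the aliquot = 1/2 × 8.41 × 10^-4 = 4.20 × 10^-4 mol
[Na2CO3]_dilute = 4.20 × 10^-4 / 0.0100 = 0.0420 mol/L
Dilution factor = 250.0 / 9.96 = 25.10
[Na2CO3]_stock = 0.0420 × 25.10 = 1.06 mol/L

1.06 mol/L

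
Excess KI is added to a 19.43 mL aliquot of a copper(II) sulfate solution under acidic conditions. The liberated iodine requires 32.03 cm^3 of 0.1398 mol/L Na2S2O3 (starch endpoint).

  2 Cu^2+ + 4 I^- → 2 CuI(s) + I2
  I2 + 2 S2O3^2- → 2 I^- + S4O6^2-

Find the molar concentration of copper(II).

0.2305 mol/L

n(S2O3^2-) = 0.03203 × 0.1398 = 4.478 × 10^-3 mol
n(I2) = n(S2O3^2-)/2 = 2.239 × 10^-3 mol
From the 2:1 ratio, n(Cu2+) in the aliquot = 2/1 × 2.239 × 10^-3 = 4.478 × 10^-3 mol
[Cu2+] = 4.478 × 10^-3 / 0.01943 = 0.2305 mol/L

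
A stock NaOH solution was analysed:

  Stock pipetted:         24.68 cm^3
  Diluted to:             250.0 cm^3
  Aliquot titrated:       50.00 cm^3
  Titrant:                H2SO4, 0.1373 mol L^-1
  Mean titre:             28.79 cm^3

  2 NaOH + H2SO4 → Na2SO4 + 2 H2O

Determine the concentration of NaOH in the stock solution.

n(H2SO4) = 0.02879 × 0.1373 = 3.953 × 10^-3 mol
From the 2:1 ratio, n(NaOH) in the aliquot = 2/1 × 3.953 × 10^-3 = 7.906 × 10^-3 mol
[NaOH]_dilute = 7.906 × 10^-3 / 0.05000 = 0.1581 mol/L
Dilution factor = 250.0 / 24.68 = 10.13
[NaOH]_stock = 0.1581 × 10.13 = 1.602 mol/L

1.602 mol/L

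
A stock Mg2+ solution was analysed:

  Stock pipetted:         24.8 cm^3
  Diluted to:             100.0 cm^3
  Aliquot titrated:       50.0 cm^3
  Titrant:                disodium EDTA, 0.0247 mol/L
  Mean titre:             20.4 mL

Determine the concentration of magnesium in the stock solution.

0.0406 mol/L

Mg^2+ + EDTA^4- → [Mg(EDTA)]^2-
n(EDTA) = 0.0204 × 0.0247 = 5.04 × 10^-4 mol
n(Mg2+) in the aliquot = 5.04 × 10^-4 mol (1:1 ratio)
[Mg2+]_dilute = 5.04 × 10^-4 / 0.0500 = 0.0101 mol/L
Dilution factor = 100.0 / 24.8 = 4.032
[Mg2+]_stock = 0.0101 × 4.032 = 0.0406 mol/L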